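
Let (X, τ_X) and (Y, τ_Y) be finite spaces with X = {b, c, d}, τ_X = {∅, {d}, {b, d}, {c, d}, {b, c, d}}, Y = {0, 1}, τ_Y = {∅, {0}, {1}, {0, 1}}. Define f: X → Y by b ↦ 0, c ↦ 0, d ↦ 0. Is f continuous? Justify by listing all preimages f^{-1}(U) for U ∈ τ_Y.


f IS continuous.

Compute f^{-1}(U) for each U ∈ τ_Y:
  U = ∅: f^{-1}(U) = ∅ ∈ τ_X ✓.
  U = {0}: f^{-1}(U) = {b, c, d} ∈ τ_X ✓.
  U = {1}: f^{-1}(U) = ∅ ∈ τ_X ✓.
  U = {0, 1}: f^{-1}(U) = {b, c, d} ∈ τ_X ✓.
Every preimage lies in τ_X, so f IS continuous.


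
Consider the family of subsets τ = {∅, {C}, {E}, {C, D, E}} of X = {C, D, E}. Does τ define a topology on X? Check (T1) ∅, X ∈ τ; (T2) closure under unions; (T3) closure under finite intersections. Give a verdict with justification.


τ is NOT a topology on X.

Axiom (T1): ∅ ∈ τ? Yes; X ∈ τ? Yes.
Axiom (T2/T3): check pairwise unions and intersections of members of τ.
Counterexample for (T2): {C} ∪ {E} = {C, E} ∉ τ. Therefore τ is NOT a topology.


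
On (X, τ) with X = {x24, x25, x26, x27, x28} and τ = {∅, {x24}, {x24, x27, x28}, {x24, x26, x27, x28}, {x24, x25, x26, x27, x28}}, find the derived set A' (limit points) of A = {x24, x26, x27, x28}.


A' = {x25, x26, x27, x28}

For each x ∈ X, list the open sets U ∈ τ with x ∈ U, then check whether U ∩ (A ∖ {x}) ≠ ∅ for every such U.
  x = x24: open {x24} ∋ x has {x24} ∩ (A ∖ {x24}) = ∅, so x is NOT a limit point.
  x = x25: opens ∋ x are {x24, x25, x26, x27, x28}; each meets A ∖ {x25}, so x IS a limit point.
  x = x26: opens ∋ x are {x24, x26, x27, x28}, {x24, x25, x26, x27, x28}; each meets A ∖ {x26}, so x IS a limit point.
  x = x27: opens ∋ x are {x24, x27, x28}, {x24, x26, x27, x28}, {x24, x25, x26, x27, x28}; each meets A ∖ {x27}, so x IS a limit point.
  x = x28: opens ∋ x are {x24, x27, x28}, {x24, x26, x27, x28}, {x24, x25, x26, x27, x28}; each meets A ∖ {x28}, so x IS a limit point.
Collecting: A' = {x25, x26, x27, x28}.


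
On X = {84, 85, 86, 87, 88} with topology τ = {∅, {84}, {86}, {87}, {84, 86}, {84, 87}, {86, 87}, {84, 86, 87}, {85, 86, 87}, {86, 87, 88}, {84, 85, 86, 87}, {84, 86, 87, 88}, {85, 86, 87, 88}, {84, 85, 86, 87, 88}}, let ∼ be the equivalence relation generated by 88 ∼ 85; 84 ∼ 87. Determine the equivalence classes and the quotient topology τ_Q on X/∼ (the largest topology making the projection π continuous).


X/∼ = {[84=87], [85=88], [86]}; |τ_Q| = 5.

Equivalence classes: [84=87], [85=88], [86].
Quotient map π: X → X/∼ sends 84 ↦ [84=87], 85 ↦ [85=88], 86 ↦ [86], 87 ↦ [84=87], 88 ↦ [85=88].
For each subset V ⊆ X/∼, compute π^{-1}(V) ⊆ X and check whether π^{-1}(V) ∈ τ. V is open in τ_Q iff π^{-1}(V) ∈ τ.
  V = {}: π^{-1}(V) = ∅ ∈ τ ✓.
  V = {[84=87]}: π^{-1}(V) = {84, 87} ∈ τ ✓.
  V = {[85=88]}: π^{-1}(V) = {85, 88} ∉ τ ✗.
  V = {[84=87], [85=88]}: π^{-1}(V) = {84, 85, 87, 88} ∉ τ ✗.
  V = {[86]}: π^{-1}(V) = {86} ∈ τ ✓.
  V = {[84=87], [86]}: π^{-1}(V) = {84, 86, 87} ∈ τ ✓.
  V = {[85=88], [86]}: π^{-1}(V) = {85, 86, 88} ∉ τ ✗.
  V = {[84=87], [85=88], [86]}: π^{-1}(V) = {84, 85, 86, 87, 88} ∈ τ ✓.
Open sets in the quotient: τ_Q = {{}, {[84=87]}, {[86]}, {[84=87], [86]}, {[84=87], [85=88], [86]}} (5 elements).


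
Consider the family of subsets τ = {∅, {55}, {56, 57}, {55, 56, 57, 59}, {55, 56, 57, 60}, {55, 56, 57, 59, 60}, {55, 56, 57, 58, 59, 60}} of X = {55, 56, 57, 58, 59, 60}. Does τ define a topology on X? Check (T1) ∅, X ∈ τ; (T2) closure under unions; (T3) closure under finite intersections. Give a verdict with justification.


τ is NOT a topology on X.

Axiom (T1): ∅ ∈ τ? Yes; X ∈ τ? Yes.
Axiom (T2/T3): check pairwise unions and intersections of members of τ.
Counterexample for (T2): {55} ∪ {56, 57} = {55, 56, 57} ∉ τ. Therefore τ is NOT a topology.


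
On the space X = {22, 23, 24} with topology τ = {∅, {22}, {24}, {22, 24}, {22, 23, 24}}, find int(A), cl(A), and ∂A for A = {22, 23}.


int(A) = {22}, cl(A) = {22, 23}, ∂A = {23}.

Closed sets in (X, τ) are complements of opens:
  closed(X, τ) = {∅, {23}, {22, 23}, {23, 24}, {22, 23, 24}}.
int(A) = ⋃ {U ∈ τ : U ⊆ A}. Opens contained in A: ∅, {22}.
Taking the union of these: int(A) = {22}.
cl(A) = ⋂ {C closed : A ⊆ C}. Closed sets containing A: {22, 23}, {22, 23, 24}.
Intersecting these: cl(A) = {22, 23}.
∂A = cl(A) ∖ int(A) = {22, 23} ∖ {22} = {23}.


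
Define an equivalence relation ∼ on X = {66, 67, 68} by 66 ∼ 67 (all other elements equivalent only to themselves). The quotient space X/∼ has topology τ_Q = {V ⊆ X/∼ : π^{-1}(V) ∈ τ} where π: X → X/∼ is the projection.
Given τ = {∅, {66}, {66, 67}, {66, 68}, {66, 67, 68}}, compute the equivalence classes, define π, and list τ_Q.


X/∼ = {[66=67], [68]}; |τ_Q| = 3.

Equivalence classes: [66=67], [68].
Quotient map π: X → X/∼ sends 66 ↦ [66=67], 67 ↦ [66=67], 68 ↦ [68].
For each subset V ⊆ X/∼, compute π^{-1}(V) ⊆ X and check whether π^{-1}(V) ∈ τ. V is open in τ_Q iff π^{-1}(V) ∈ τ.
  V = {}: π^{-1}(V) = ∅ ∈ τ ✓.
  V = {[66=67]}: π^{-1}(V) = {66, 67} ∈ τ ✓.
  V = {[68]}: π^{-1}(V) = {68} ∉ τ ✗.
  V = {[66=67], [68]}: π^{-1}(V) = {66, 67, 68} ∈ τ ✓.
Open sets in the quotient: τ_Q = {{}, {[66=67]}, {[66=67], [68]}} (3 elements).


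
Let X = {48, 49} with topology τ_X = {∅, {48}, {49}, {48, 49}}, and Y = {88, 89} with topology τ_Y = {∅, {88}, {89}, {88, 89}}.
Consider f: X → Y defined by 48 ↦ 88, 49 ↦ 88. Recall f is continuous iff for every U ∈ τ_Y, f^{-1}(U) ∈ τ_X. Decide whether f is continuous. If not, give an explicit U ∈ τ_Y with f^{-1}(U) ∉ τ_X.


f IS continuous.

Compute f^{-1}(U) for each U ∈ τ_Y:
  U = ∅: f^{-1}(U) = ∅ ∈ τ_X ✓.
  U = {88}: f^{-1}(U) = {48, 49} ∈ τ_X ✓.
  U = {89}: f^{-1}(U) = ∅ ∈ τ_X ✓.
  U = {88, 89}: f^{-1}(U) = {48, 49} ∈ τ_X ✓.
Every preimage lies in τ_X, so f IS continuous.


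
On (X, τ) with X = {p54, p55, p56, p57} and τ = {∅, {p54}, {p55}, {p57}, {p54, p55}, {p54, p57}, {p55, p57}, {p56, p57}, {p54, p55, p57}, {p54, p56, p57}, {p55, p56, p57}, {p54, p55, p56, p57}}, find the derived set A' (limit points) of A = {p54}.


A' = ∅

For each x ∈ X, list the open sets U ∈ τ with x ∈ U, then check whether U ∩ (A ∖ {x}) ≠ ∅ for every such U.
  x = p54: open {p54} ∋ x has {p54} ∩ (A ∖ {p54}) = ∅, so x is NOT a limit point.
  x = p55: open {p55} ∋ x has {p55} ∩ (A ∖ {p55}) = ∅, so x is NOT a limit point.
  x = p56: open {p56, p57} ∋ x has {p56, p57} ∩ (A ∖ {p56}) = ∅, so x is NOT a limit point.
  x = p57: open {p57} ∋ x has {p57} ∩ (A ∖ {p57}) = ∅, so x is NOT a limit point.
Collecting: A' = ∅.


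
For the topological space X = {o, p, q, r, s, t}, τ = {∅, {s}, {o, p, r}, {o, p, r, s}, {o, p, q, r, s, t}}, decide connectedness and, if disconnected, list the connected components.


(X, τ) is connected.

Find clopen sets (U ∈ τ with X ∖ U ∈ τ):
  U = ∅, X ∖ U = {o, p, q, r, s, t} — both open, so U is clopen.
  U = {o, p, q, r, s, t}, X ∖ U = ∅ — both open, so U is clopen.
Only trivial clopens (∅ and X) exist, so (X, τ) is connected.
Compute connected components by grouping points that agree on all clopens:
  component: {o, p, q, r, s, t}


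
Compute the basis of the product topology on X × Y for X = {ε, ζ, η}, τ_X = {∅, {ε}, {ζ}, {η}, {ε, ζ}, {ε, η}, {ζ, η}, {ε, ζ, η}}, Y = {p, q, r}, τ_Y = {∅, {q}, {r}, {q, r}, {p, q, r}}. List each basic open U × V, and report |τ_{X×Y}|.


Basis B = {∅ × ∅, {ε} × {q}, {ε} × {r}, {ζ} × {q}, {ζ} × {r}, {η} × {q}, {η} × {r}, {ε} × {q, r}, {ε, ζ} × {q}, {ε, η} × {q}, {ε, ζ} × {r}, {ε, η} × {r}, {ζ} × {q, r}, {ζ, η} × {q}, {ζ, η} × {r}, {η} × {q, r}, {ε} × {p, q, r}, {ε, ζ, η} × {q}, {ε, ζ, η} × {r}, {ζ} × {p, q, r}, {η} × {p, q, r}, {ε, ζ} × {q, r}, {ε, η} × {q, r}, {ζ, η} × {q, r}, {ε, ζ} × {p, q, r}, {ε, η} × {p, q, r}, {ε, ζ, η} × {q, r}, {ζ, η} × {p, q, r}, {ε, ζ, η} × {p, q, r}}; |τ_{X×Y}| = 125.

Enumerate products U × V with U ∈ τ_X, V ∈ τ_Y (deduplicated):
  ∅ × ∅ = {} (∅)
  {ε} × {q} = {(ε,q)}
  {ε} × {r} = {(ε,r)}
  {ζ} × {q} = {(ζ,q)}
  {ζ} × {r} = {(ζ,r)}
  {η} × {q} = {(η,q)}
  {η} × {r} = {(η,r)}
  {ε} × {q, r} = {(ε,q), (ε,r)}
  {ε, ζ} × {q} = {(ε,q), (ζ,q)}
  {ε, η} × {q} = {(ε,q), (η,q)}
  {ε, ζ} × {r} = {(ε,r), (ζ,r)}
  {ε, η} × {r} = {(ε,r), (η,r)}
  {ζ} × {q, r} = {(ζ,q), (ζ,r)}
  {ζ, η} × {q} = {(ζ,q), (η,q)}
  {ζ, η} × {r} = {(ζ,r), (η,r)}
  {η} × {q, r} = {(η,q), (η,r)}
  {ε} × {p, q, r} = {(ε,p), (ε,q), (ε,r)}
  {ε, ζ, η} × {q} = {(ε,q), (ζ,q), (η,q)}
  {ε, ζ, η} × {r} = {(ε,r), (ζ,r), (η,r)}
  {ζ} × {p, q, r} = {(ζ,p), (ζ,q), (ζ,r)}
  {η} × {p, q, r} = {(η,p), (η,q), (η,r)}
  {ε, ζ} × {q, r} = {(ε,q), (ε,r), (ζ,q), (ζ,r)}
  {ε, η} × {q, r} = {(ε,q), (ε,r), (η,q), (η,r)}
  {ζ, η} × {q, r} = {(ζ,q), (ζ,r), (η,q), (η,r)}
  {ε, ζ} × {p, q, r} = {(ε,p), (ε,q), (ε,r), (ζ,p), (ζ,q), (ζ,r)}
  {ε, η} × {p, q, r} = {(ε,p), (ε,q), (ε,r), (η,p), (η,q), (η,r)}
  {ε, ζ, η} × {q, r} = {(ε,q), (ε,r), (ζ,q), (ζ,r), (η,q), (η,r)}
  {ζ, η} × {p, q, r} = {(ζ,p), (ζ,q), (ζ,r), (η,p), (η,q), (η,r)}
  {ε, ζ, η} × {p, q, r} = {(ε,p), (ε,q), (ε,r), (ζ,p), (ζ,q), (ζ,r), (η,p), (η,q), (η,r)}
These 29 distinct sets form the basis B.
Close under arbitrary unions to get τ_{X×Y}; counting gives |τ_{X×Y}| = 125.


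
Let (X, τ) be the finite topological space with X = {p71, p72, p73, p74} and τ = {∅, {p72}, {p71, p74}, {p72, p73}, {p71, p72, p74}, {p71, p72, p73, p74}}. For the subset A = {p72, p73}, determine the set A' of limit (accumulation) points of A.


A' = {p73}

For each x ∈ X, list the open sets U ∈ τ with x ∈ U, then check whether U ∩ (A ∖ {x}) ≠ ∅ for every such U.
  x = p71: open {p71, p74} ∋ x has {p71, p74} ∩ (A ∖ {p71}) = ∅, so x is NOT a limit point.
  x = p72: open {p72} ∋ x has {p72} ∩ (A ∖ {p72}) = ∅, so x is NOT a limit point.
  x = p73: opens ∋ x are {p72, p73}, {p71, p72, p73, p74}; each meets A ∖ {p73}, so x IS a limit point.
  x = p74: open {p71, p74} ∋ x has {p71, p74} ∩ (A ∖ {p74}) = ∅, so x is NOT a limit point.
Collecting: A' = {p73}.


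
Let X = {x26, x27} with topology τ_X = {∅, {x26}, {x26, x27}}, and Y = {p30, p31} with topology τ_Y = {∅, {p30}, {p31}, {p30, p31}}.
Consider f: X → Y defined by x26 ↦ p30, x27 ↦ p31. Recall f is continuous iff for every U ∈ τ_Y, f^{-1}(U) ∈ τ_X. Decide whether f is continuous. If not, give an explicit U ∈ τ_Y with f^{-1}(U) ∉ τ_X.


f is NOT continuous.

Compute f^{-1}(U) for each U ∈ τ_Y:
  U = ∅: f^{-1}(U) = ∅ ∈ τ_X ✓.
  U = {p30}: f^{-1}(U) = {x26} ∈ τ_X ✓.
  U = {p31}: f^{-1}(U) = {x27} ∉ τ_X ✗.
  U = {p30, p31}: f^{-1}(U) = {x26, x27} ∈ τ_X ✓.
Found U = {p31} with f^{-1}(U) = {x27} not in τ_X. Therefore f is NOT continuous.


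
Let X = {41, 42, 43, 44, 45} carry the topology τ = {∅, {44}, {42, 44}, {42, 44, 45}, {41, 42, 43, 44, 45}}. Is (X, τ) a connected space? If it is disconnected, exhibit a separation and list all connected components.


(X, τ) is connected.

Find clopen sets (U ∈ τ with X ∖ U ∈ τ):
  U = ∅, X ∖ U = {41, 42, 43, 44, 45} — both open, so U is clopen.
  U = {41, 42, 43, 44, 45}, X ∖ U = ∅ — both open, so U is clopen.
Only trivial clopens (∅ and X) exist, so (X, τ) is connected.
Compute connected components by grouping points that agree on all clopens:
  component: {41, 42, 43, 44, 45}


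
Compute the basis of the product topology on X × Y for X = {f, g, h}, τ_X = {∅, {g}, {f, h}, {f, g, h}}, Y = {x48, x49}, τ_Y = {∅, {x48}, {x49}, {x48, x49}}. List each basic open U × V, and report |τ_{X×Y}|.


Basis B = {∅ × ∅, {g} × {x48}, {g} × {x49}, {f, h} × {x48}, {f, h} × {x49}, {g} × {x48, x49}, {f, g, h} × {x48}, {f, g, h} × {x49}, {f, h} × {x48, x49}, {f, g, h} × {x48, x49}}; |τ_{X×Y}| = 16.

Enumerate products U × V with U ∈ τ_X, V ∈ τ_Y (deduplicated):
  ∅ × ∅ = {} (∅)
  {g} × {x48} = {(g,x48)}
  {g} × {x49} = {(g,x49)}
  {f, h} × {x48} = {(f,x48), (h,x48)}
  {f, h} × {x49} = {(f,x49), (h,x49)}
  {g} × {x48, x49} = {(g,x48), (g,x49)}
  {f, g, h} × {x48} = {(f,x48), (g,x48), (h,x48)}
  {f, g, h} × {x49} = {(f,x49), (g,x49), (h,x49)}
  {f, h} × {x48, x49} = {(f,x48), (f,x49), (h,x48), (h,x49)}
  {f, g, h} × {x48, x49} = {(f,x48), (f,x49), (g,x48), (g,x49), (h,x48), (h,x49)}
These 10 distinct sets form the basis B.
Close under arbitrary unions to get τ_{X×Y}; counting gives |τ_{X×Y}| = 16.


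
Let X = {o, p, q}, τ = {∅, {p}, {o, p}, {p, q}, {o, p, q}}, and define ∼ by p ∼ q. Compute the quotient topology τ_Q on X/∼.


X/∼ = {[o], [p=q]}; |τ_Q| = 3.

Equivalence classes: [o], [p=q].
Quotient map π: X → X/∼ sends o ↦ [o], p ↦ [p=q], q ↦ [p=q].
For each subset V ⊆ X/∼, compute π^{-1}(V) ⊆ X and check whether π^{-1}(V) ∈ τ. V is open in τ_Q iff π^{-1}(V) ∈ τ.
  V = {}: π^{-1}(V) = ∅ ∈ τ ✓.
  V = {[o]}: π^{-1}(V) = {o} ∉ τ ✗.
  V = {[p=q]}: π^{-1}(V) = {p, q} ∈ τ ✓.
  V = {[o], [p=q]}: π^{-1}(V) = {o, p, q} ∈ τ ✓.
Open sets in the quotient: τ_Q = {{}, {[p=q]}, {[o], [p=q]}} (3 elements).


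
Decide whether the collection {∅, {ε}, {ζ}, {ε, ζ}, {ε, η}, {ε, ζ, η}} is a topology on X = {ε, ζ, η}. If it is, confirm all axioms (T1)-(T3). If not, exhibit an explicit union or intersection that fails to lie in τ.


τ IS a topology on X.

Axiom (T1): ∅ ∈ τ? Yes; X ∈ τ? Yes.
Axiom (T2/T3): check pairwise unions and intersections of members of τ.
All pairwise intersections and unions checked — each lies in τ. Therefore τ satisfies (T1), (T2), (T3): it IS a topology on X.


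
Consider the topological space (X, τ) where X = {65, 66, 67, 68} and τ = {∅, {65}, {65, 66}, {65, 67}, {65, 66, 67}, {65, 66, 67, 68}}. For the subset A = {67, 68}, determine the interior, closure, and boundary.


int(A) = ∅, cl(A) = {67, 68}, ∂A = {67, 68}.

Closed sets in (X, τ) are complements of opens:
  closed(X, τ) = {∅, {68}, {66, 68}, {67, 68}, {66, 67, 68}, {65, 66, 67, 68}}.
int(A) = ⋃ {U ∈ τ : U ⊆ A}. Opens contained in A: ∅.
Taking the union of these: int(A) = ∅.
cl(A) = ⋂ {C closed : A ⊆ C}. Closed sets containing A: {67, 68}, {66, 67, 68}, {65, 66, 67, 68}.
Intersecting these: cl(A) = {67, 68}.
∂A = cl(A) ∖ int(A) = {67, 68} ∖ ∅ = {67, 68}.


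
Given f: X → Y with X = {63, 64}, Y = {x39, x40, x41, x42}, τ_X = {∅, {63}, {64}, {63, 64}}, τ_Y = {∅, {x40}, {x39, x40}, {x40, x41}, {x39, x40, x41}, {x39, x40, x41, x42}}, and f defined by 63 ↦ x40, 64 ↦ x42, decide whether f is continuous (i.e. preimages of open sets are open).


f IS continuous.

Compute f^{-1}(U) for each U ∈ τ_Y:
  U = ∅: f^{-1}(U) = ∅ ∈ τ_X ✓.
  U = {x40}: f^{-1}(U) = {63} ∈ τ_X ✓.
  U = {x39, x40}: f^{-1}(U) = {63} ∈ τ_X ✓.
  U = {x40, x41}: f^{-1}(U) = {63} ∈ τ_X ✓.
  U = {x39, x40, x41}: f^{-1}(U) = {63} ∈ τ_X ✓.
  U = {x39, x40, x41, x42}: f^{-1}(U) = {63, 64} ∈ τ_X ✓.
Every preimage lies in τ_X, so f IS continuous.


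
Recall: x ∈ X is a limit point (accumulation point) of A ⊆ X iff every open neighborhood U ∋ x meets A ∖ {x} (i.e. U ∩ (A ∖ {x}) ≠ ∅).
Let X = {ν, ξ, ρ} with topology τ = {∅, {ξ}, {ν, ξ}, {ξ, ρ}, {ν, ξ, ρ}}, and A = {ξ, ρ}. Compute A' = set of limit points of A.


A' = {ν, ρ}

For each x ∈ X, list the open sets U ∈ τ with x ∈ U, then check whether U ∩ (A ∖ {x}) ≠ ∅ for every such U.
  x = ν: opens ∋ x are {ν, ξ}, {ν, ξ, ρ}; each meets A ∖ {ν}, so x IS a limit point.
  x = ξ: open {ξ} ∋ x has {ξ} ∩ (A ∖ {ξ}) = ∅, so x is NOT a limit point.
  x = ρ: opens ∋ x are {ξ, ρ}, {ν, ξ, ρ}; each meets A ∖ {ρ}, so x IS a limit point.
Collecting: A' = {ν, ρ}.


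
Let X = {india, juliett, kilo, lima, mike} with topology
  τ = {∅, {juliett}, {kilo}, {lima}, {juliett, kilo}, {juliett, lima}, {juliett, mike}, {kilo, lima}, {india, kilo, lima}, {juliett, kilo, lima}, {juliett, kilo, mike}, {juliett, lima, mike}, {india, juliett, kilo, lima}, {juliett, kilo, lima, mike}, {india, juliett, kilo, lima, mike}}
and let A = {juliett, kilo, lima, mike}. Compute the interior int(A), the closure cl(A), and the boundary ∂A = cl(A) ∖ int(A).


int(A) = {juliett, kilo, lima, mike}, cl(A) = {india, juliett, kilo, lima, mike}, ∂A = {india}.

Closed sets in (X, τ) are complements of opens:
  closed(X, τ) = {∅, {india}, {mike}, {india, kilo}, {india, lima}, {india, mike}, {juliett, mike}, {india, juliett, mike}, {india, kilo, lima}, {india, kilo, mike}, {india, lima, mike}, {india, juliett, kilo, mike}, {india, juliett, lima, mike}, {india, kilo, lima, mike}, {india, juliett, kilo, lima, mike}}.
int(A) = ⋃ {U ∈ τ : U ⊆ A}. Opens contained in A: ∅, {juliett}, {kilo}, {lima}, {juliett, kilo}, {juliett, lima}, {juliett, mike}, {kilo, lima}, {juliett, kilo, lima}, {juliett, kilo, mike}, {juliett, lima, mike}, {juliett, kilo, lima, mike}.
Taking the union of these: int(A) = {juliett, kilo, lima, mike}.
cl(A) = ⋂ {C closed : A ⊆ C}. Closed sets containing A: {india, juliett, kilo, lima, mike}.
Intersecting these: cl(A) = {india, juliett, kilo, lima, mike}.
∂A = cl(A) ∖ int(A) = {india, juliett, kilo, lima, mike} ∖ {juliett, kilo, lima, mike} = {india}.


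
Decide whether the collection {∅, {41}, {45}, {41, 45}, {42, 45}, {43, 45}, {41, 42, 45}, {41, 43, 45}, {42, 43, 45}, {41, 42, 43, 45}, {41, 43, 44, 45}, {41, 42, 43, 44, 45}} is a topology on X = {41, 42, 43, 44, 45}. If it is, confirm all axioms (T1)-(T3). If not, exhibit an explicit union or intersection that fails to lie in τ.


τ IS a topology on X.

Axiom (T1): ∅ ∈ τ? Yes; X ∈ τ? Yes.
Axiom (T2/T3): check pairwise unions and intersections of members of τ.
All pairwise intersections and unions checked — each lies in τ. Therefore τ satisfies (T1), (T2), (T3): it IS a topology on X.


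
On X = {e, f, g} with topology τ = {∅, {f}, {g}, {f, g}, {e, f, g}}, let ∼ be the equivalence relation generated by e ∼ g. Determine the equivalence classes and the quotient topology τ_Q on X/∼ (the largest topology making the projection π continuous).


X/∼ = {[e=g], [f]}; |τ_Q| = 3.

Equivalence classes: [e=g], [f].
Quotient map π: X → X/∼ sends e ↦ [e=g], f ↦ [f], g ↦ [e=g].
For each subset V ⊆ X/∼, compute π^{-1}(V) ⊆ X and check whether π^{-1}(V) ∈ τ. V is open in τ_Q iff π^{-1}(V) ∈ τ.
  V = {}: π^{-1}(V) = ∅ ∈ τ ✓.
  V = {[e=g]}: π^{-1}(V) = {e, g} ∉ τ ✗.
  V = {[f]}: π^{-1}(V) = {f} ∈ τ ✓.
  V = {[e=g], [f]}: π^{-1}(V) = {e, f, g} ∈ τ ✓.
Open sets in the quotient: τ_Q = {{}, {[f]}, {[e=g], [f]}} (3 elements).


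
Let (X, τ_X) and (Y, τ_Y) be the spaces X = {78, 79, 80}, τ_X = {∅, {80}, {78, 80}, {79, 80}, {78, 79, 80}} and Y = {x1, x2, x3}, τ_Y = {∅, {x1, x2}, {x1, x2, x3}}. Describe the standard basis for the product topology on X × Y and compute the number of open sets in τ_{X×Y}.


Basis B = {∅ × ∅, {80} × {x1, x2}, {80} × {x1, x2, x3}, {78, 80} × {x1, x2}, {79, 80} × {x1, x2}, {78, 80} × {x1, x2, x3}, {78, 79, 80} × {x1, x2}, {79, 80} × {x1, x2, x3}, {78, 79, 80} × {x1, x2, x3}}; |τ_{X×Y}| = 14.

Enumerate products U × V with U ∈ τ_X, V ∈ τ_Y (deduplicated):
  ∅ × ∅ = {} (∅)
  {80} × {x1, x2} = {(80,x1), (80,x2)}
  {80} × {x1, x2, x3} = {(80,x1), (80,x2), (80,x3)}
  {78, 80} × {x1, x2} = {(78,x1), (78,x2), (80,x1), (80,x2)}
  {79, 80} × {x1, x2} = {(79,x1), (79,x2), (80,x1), (80,x2)}
  {78, 80} × {x1, x2, x3} = {(78,x1), (78,x2), (78,x3), (80,x1), (80,x2), (80,x3)}
  {78, 79, 80} × {x1, x2} = {(78,x1), (78,x2), (79,x1), (79,x2), (80,x1), (80,x2)}
  {79, 80} × {x1, x2, x3} = {(79,x1), (79,x2), (79,x3), (80,x1), (80,x2), (80,x3)}
  {78, 79, 80} × {x1, x2, x3} = {(78,x1), (78,x2), (78,x3), (79,x1), (79,x2), (79,x3), (80,x1), (80,x2), (80,x3)}
These 9 distinct sets form the basis B.
Close under arbitrary unions to get τ_{X×Y}; counting gives |τ_{X×Y}| = 14.


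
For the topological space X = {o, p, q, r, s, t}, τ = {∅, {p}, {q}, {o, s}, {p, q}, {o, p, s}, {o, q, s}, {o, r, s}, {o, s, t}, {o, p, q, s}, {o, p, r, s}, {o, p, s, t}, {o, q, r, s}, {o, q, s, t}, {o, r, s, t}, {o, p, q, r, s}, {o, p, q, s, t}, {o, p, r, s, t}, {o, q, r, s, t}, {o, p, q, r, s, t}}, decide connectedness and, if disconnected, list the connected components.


(X, τ) is disconnected; components = [{p}, {q}, {o, r, s, t}].

Find clopen sets (U ∈ τ with X ∖ U ∈ τ):
  U = ∅, X ∖ U = {o, p, q, r, s, t} — both open, so U is clopen.
  U = {p}, X ∖ U = {o, q, r, s, t} — both open, so U is clopen.
  U = {q}, X ∖ U = {o, p, r, s, t} — both open, so U is clopen.
  U = {p, q}, X ∖ U = {o, r, s, t} — both open, so U is clopen.
  U = {o, r, s, t}, X ∖ U = {p, q} — both open, so U is clopen.
  U = {o, p, r, s, t}, X ∖ U = {q} — both open, so U is clopen.
  U = {o, q, r, s, t}, X ∖ U = {p} — both open, so U is clopen.
  U = {o, p, q, r, s, t}, X ∖ U = ∅ — both open, so U is clopen.
Nontrivial clopen(s) exist: e.g. {p, q}. So (X, τ) is disconnected.
Compute connected components by grouping points that agree on all clopens:
  component: {p}
  component: {q}
  component: {o, r, s, t}


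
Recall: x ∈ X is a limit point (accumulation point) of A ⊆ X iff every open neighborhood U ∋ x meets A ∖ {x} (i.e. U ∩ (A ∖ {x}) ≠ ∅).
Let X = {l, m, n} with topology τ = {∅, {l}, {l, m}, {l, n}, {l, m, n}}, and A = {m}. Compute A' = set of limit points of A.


A' = ∅

For each x ∈ X, list the open sets U ∈ τ with x ∈ U, then check whether U ∩ (A ∖ {x}) ≠ ∅ for every such U.
  x = l: open {l} ∋ x has {l} ∩ (A ∖ {l}) = ∅, so x is NOT a limit point.
  x = m: open {l, m} ∋ x has {l, m} ∩ (A ∖ {m}) = ∅, so x is NOT a limit point.
  x = n: open {l, n} ∋ x has {l, n} ∩ (A ∖ {n}) = ∅, so x is NOT a limit point.
Collecting: A' = ∅.


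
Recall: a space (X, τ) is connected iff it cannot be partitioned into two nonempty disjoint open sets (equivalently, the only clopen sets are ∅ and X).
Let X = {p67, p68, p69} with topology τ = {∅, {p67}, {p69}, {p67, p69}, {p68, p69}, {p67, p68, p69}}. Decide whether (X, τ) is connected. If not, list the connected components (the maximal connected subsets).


(X, τ) is disconnected; components = [{p67}, {p68, p69}].

Find clopen sets (U ∈ τ with X ∖ U ∈ τ):
  U = ∅, X ∖ U = {p67, p68, p69} — both open, so U is clopen.
  U = {p67}, X ∖ U = {p68, p69} — both open, so U is clopen.
  U = {p68, p69}, X ∖ U = {p67} — both open, so U is clopen.
  U = {p67, p68, p69}, X ∖ U = ∅ — both open, so U is clopen.
Nontrivial clopen(s) exist: e.g. {p67}. So (X, τ) is disconnected.
Compute connected components by grouping points that agree on all clopens:
  component: {p67}
  component: {p68, p69}


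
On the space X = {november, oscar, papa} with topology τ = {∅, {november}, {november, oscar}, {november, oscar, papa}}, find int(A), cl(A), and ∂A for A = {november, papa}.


int(A) = {november}, cl(A) = {november, oscar, papa}, ∂A = {oscar, papa}.

Closed sets in (X, τ) are complements of opens:
  closed(X, τ) = {∅, {papa}, {oscar, papa}, {november, oscar, papa}}.
int(A) = ⋃ {U ∈ τ : U ⊆ A}. Opens contained in A: ∅, {november}.
Taking the union of these: int(A) = {november}.
cl(A) = ⋂ {C closed : A ⊆ C}. Closed sets containing A: {november, oscar, papa}.
Intersecting these: cl(A) = {november, oscar, papa}.
∂A = cl(A) ∖ int(A) = {november, oscar, papa} ∖ {november} = {oscar, papa}.


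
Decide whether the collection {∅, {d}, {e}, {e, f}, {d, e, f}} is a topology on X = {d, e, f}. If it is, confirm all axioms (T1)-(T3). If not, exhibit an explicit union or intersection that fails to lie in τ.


τ is NOT a topology on X.

Axiom (T1): ∅ ∈ τ? Yes; X ∈ τ? Yes.
Axiom (T2/T3): check pairwise unions and intersections of members of τ.
Counterexample for (T2): {d} ∪ {e} = {d, e} ∉ τ. Therefore τ is NOT a topology.


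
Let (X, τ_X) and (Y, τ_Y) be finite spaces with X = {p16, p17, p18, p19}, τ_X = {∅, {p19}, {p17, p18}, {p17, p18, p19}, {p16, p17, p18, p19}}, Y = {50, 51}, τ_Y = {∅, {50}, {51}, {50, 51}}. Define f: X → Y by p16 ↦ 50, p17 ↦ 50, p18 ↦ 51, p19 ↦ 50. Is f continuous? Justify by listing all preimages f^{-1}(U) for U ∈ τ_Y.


f is NOT continuous.

Compute f^{-1}(U) for each U ∈ τ_Y:
  U = ∅: f^{-1}(U) = ∅ ∈ τ_X ✓.
  U = {50}: f^{-1}(U) = {p16, p17, p19} ∉ τ_X ✗.
  U = {51}: f^{-1}(U) = {p18} ∉ τ_X ✗.
  U = {50, 51}: f^{-1}(U) = {p16, p17, p18, p19} ∈ τ_X ✓.
Found U = {50} with f^{-1}(U) = {p16, p17, p19} not in τ_X. Therefore f is NOT continuous.


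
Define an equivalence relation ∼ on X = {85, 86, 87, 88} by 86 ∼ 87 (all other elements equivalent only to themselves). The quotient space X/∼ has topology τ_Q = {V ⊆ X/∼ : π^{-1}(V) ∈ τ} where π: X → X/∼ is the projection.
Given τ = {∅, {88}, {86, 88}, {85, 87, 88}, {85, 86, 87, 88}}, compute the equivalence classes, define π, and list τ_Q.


X/∼ = {[85], [86=87], [88]}; |τ_Q| = 3.

Equivalence classes: [85], [86=87], [88].
Quotient map π: X → X/∼ sends 85 ↦ [85], 86 ↦ [86=87], 87 ↦ [86=87], 88 ↦ [88].
For each subset V ⊆ X/∼, compute π^{-1}(V) ⊆ X and check whether π^{-1}(V) ∈ τ. V is open in τ_Q iff π^{-1}(V) ∈ τ.
  V = {}: π^{-1}(V) = ∅ ∈ τ ✓.
  V = {[85]}: π^{-1}(V) = {85} ∉ τ ✗.
  V = {[86=87]}: π^{-1}(V) = {86, 87} ∉ τ ✗.
  V = {[85], [86=87]}: π^{-1}(V) = {85, 86, 87} ∉ τ ✗.
  V = {[88]}: π^{-1}(V) = {88} ∈ τ ✓.
  V = {[85], [88]}: π^{-1}(V) = {85, 88} ∉ τ ✗.
  V = {[86=87], [88]}: π^{-1}(V) = {86, 87, 88} ∉ τ ✗.
  V = {[85], [86=87], [88]}: π^{-1}(V) = {85, 86, 87, 88} ∈ τ ✓.
Open sets in the quotient: τ_Q = {{}, {[88]}, {[85], [86=87], [88]}} (3 elements).


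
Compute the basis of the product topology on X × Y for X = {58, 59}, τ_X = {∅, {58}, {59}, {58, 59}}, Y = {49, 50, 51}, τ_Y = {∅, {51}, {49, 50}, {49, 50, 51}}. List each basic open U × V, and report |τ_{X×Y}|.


Basis B = {∅ × ∅, {58} × {51}, {59} × {51}, {58} × {49, 50}, {58, 59} × {51}, {59} × {49, 50}, {58} × {49, 50, 51}, {59} × {49, 50, 51}, {58, 59} × {49, 50}, {58, 59} × {49, 50, 51}}; |τ_{X×Y}| = 16.

Enumerate products U × V with U ∈ τ_X, V ∈ τ_Y (deduplicated):
  ∅ × ∅ = {} (∅)
  {58} × {51} = {(58,51)}
  {59} × {51} = {(59,51)}
  {58} × {49, 50} = {(58,49), (58,50)}
  {58, 59} × {51} = {(58,51), (59,51)}
  {59} × {49, 50} = {(59,49), (59,50)}
  {58} × {49, 50, 51} = {(58,49), (58,50), (58,51)}
  {59} × {49, 50, 51} = {(59,49), (59,50), (59,51)}
  {58, 59} × {49, 50} = {(58,49), (58,50), (59,49), (59,50)}
  {58, 59} × {49, 50, 51} = {(58,49), (58,50), (58,51), (59,49), (59,50), (59,51)}
These 10 distinct sets form the basis B.
Close under arbitrary unions to get τ_{X×Y}; counting gives |τ_{X×Y}| = 16.


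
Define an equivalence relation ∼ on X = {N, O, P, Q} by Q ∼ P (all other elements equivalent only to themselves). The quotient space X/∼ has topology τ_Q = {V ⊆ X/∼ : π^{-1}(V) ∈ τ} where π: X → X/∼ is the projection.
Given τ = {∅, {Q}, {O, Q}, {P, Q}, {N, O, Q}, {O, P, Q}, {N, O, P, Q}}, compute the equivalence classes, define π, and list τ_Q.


X/∼ = {[N], [O], [P=Q]}; |τ_Q| = 4.

Equivalence classes: [N], [O], [P=Q].
Quotient map π: X → X/∼ sends N ↦ [N], O ↦ [O], P ↦ [P=Q], Q ↦ [P=Q].
For each subset V ⊆ X/∼, compute π^{-1}(V) ⊆ X and check whether π^{-1}(V) ∈ τ. V is open in τ_Q iff π^{-1}(V) ∈ τ.
  V = {}: π^{-1}(V) = ∅ ∈ τ ✓.
  V = {[N]}: π^{-1}(V) = {N} ∉ τ ✗.
  V = {[O]}: π^{-1}(V) = {O} ∉ τ ✗.
  V = {[N], [O]}: π^{-1}(V) = {N, O} ∉ τ ✗.
  V = {[P=Q]}: π^{-1}(V) = {P, Q} ∈ τ ✓.
  V = {[N], [P=Q]}: π^{-1}(V) = {N, P, Q} ∉ τ ✗.
  V = {[O], [P=Q]}: π^{-1}(V) = {O, P, Q} ∈ τ ✓.
  V = {[N], [O], [P=Q]}: π^{-1}(V) = {N, O, P, Q} ∈ τ ✓.
Open sets in the quotient: τ_Q = {{}, {[P=Q]}, {[O], [P=Q]}, {[N], [O], [P=Q]}} (4 elements).


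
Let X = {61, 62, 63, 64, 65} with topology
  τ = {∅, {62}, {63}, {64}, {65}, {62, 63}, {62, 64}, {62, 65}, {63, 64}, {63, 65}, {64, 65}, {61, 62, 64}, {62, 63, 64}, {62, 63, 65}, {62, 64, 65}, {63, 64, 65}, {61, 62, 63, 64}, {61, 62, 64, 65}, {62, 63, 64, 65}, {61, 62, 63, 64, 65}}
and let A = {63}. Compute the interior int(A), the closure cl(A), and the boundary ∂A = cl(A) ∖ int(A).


int(A) = {63}, cl(A) = {63}, ∂A = ∅.

Closed sets in (X, τ) are complements of opens:
  closed(X, τ) = {∅, {61}, {63}, {65}, {61, 62}, {61, 63}, {61, 64}, {61, 65}, {63, 65}, {61, 62, 63}, {61, 62, 64}, {61, 62, 65}, {61, 63, 64}, {61, 63, 65}, {61, 64, 65}, {61, 62, 63, 64}, {61, 62, 63, 65}, {61, 62, 64, 65}, {61, 63, 64, 65}, {61, 62, 63, 64, 65}}.
int(A) = ⋃ {U ∈ τ : U ⊆ A}. Opens contained in A: ∅, {63}.
Taking the union of these: int(A) = {63}.
cl(A) = ⋂ {C closed : A ⊆ C}. Closed sets containing A: {63}, {61, 63}, {63, 65}, {61, 62, 63}, {61, 63, 64}, {61, 63, 65}, {61, 62, 63, 64}, {61, 62, 63, 65}, {61, 63, 64, 65}, {61, 62, 63, 64, 65}.
Intersecting these: cl(A) = {63}.
∂A = cl(A) ∖ int(A) = {63} ∖ {63} = ∅.


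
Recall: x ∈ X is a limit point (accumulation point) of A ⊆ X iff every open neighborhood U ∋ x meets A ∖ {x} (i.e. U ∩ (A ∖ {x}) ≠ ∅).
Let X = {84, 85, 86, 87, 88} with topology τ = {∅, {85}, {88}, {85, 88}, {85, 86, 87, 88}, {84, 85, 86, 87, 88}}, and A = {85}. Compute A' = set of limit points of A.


A' = {84, 86, 87}

For each x ∈ X, list the open sets U ∈ τ with x ∈ U, then check whether U ∩ (A ∖ {x}) ≠ ∅ for every such U.
  x = 84: opens ∋ x are {84, 85, 86, 87, 88}; each meets A ∖ {84}, so x IS a limit point.
  x = 85: open {85} ∋ x has {85} ∩ (A ∖ {85}) = ∅, so x is NOT a limit point.
  x = 86: opens ∋ x are {85, 86, 87, 88}, {84, 85, 86, 87, 88}; each meets A ∖ {86}, so x IS a limit point.
  x = 87: opens ∋ x are {85, 86, 87, 88}, {84, 85, 86, 87, 88}; each meets A ∖ {87}, so x IS a limit point.
  x = 88: open {88} ∋ x has {88} ∩ (A ∖ {88}) = ∅, so x is NOT a limit point.
Collecting: A' = {84, 86, 87}.


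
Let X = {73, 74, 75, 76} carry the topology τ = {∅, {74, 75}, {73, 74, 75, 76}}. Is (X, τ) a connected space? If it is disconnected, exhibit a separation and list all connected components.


(X, τ) is connected.

Find clopen sets (U ∈ τ with X ∖ U ∈ τ):
  U = ∅, X ∖ U = {73, 74, 75, 76} — both open, so U is clopen.
  U = {73, 74, 75, 76}, X ∖ U = ∅ — both open, so U is clopen.
Only trivial clopens (∅ and X) exist, so (X, τ) is connected.
Compute connected components by grouping points that agree on all clopens:
  component: {73, 74, 75, 76}


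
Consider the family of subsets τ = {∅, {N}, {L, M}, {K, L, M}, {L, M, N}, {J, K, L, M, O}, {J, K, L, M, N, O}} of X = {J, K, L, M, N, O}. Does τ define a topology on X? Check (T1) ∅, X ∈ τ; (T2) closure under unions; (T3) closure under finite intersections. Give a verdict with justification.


τ is NOT a topology on X.

Axiom (T1): ∅ ∈ τ? Yes; X ∈ τ? Yes.
Axiom (T2/T3): check pairwise unions and intersections of members of τ.
Counterexample for (T2): {N} ∪ {K, L, M} = {K, L, M, N} ∉ τ. Therefore τ is NOT a topology.


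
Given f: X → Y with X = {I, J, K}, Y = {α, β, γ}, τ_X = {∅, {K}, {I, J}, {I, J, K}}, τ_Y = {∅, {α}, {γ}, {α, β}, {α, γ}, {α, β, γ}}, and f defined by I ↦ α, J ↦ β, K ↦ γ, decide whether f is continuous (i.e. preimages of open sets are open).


f is NOT continuous.

Compute f^{-1}(U) for each U ∈ τ_Y:
  U = ∅: f^{-1}(U) = ∅ ∈ τ_X ✓.
  U = {α}: f^{-1}(U) = {I} ∉ τ_X ✗.
  U = {γ}: f^{-1}(U) = {K} ∈ τ_X ✓.
  U = {α, β}: f^{-1}(U) = {I, J} ∈ τ_X ✓.
  U = {α, γ}: f^{-1}(U) = {I, K} ∉ τ_X ✗.
  U = {α, β, γ}: f^{-1}(U) = {I, J, K} ∈ τ_X ✓.
Found U = {α} with f^{-1}(U) = {I} not in τ_X. Therefore f is NOT continuous.


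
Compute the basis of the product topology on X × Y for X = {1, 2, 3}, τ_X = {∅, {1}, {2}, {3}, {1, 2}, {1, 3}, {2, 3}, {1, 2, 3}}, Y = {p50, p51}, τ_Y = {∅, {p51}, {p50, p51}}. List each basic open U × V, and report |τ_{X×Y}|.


Basis B = {∅ × ∅, {1} × {p51}, {2} × {p51}, {3} × {p51}, {1} × {p50, p51}, {1, 2} × {p51}, {1, 3} × {p51}, {2} × {p50, p51}, {2, 3} × {p51}, {3} × {p50, p51}, {1, 2, 3} × {p51}, {1, 2} × {p50, p51}, {1, 3} × {p50, p51}, {2, 3} × {p50, p51}, {1, 2, 3} × {p50, p51}}; |τ_{X×Y}| = 27.

Enumerate products U × V with U ∈ τ_X, V ∈ τ_Y (deduplicated):
  ∅ × ∅ = {} (∅)
  {1} × {p51} = {(1,p51)}
  {2} × {p51} = {(2,p51)}
  {3} × {p51} = {(3,p51)}
  {1} × {p50, p51} = {(1,p50), (1,p51)}
  {1, 2} × {p51} = {(1,p51), (2,p51)}
  {1, 3} × {p51} = {(1,p51), (3,p51)}
  {2} × {p50, p51} = {(2,p50), (2,p51)}
  {2, 3} × {p51} = {(2,p51), (3,p51)}
  {3} × {p50, p51} = {(3,p50), (3,p51)}
  {1, 2, 3} × {p51} = {(1,p51), (2,p51), (3,p51)}
  {1, 2} × {p50, p51} = {(1,p50), (1,p51), (2,p50), (2,p51)}
  {1, 3} × {p50, p51} = {(1,p50), (1,p51), (3,p50), (3,p51)}
  {2, 3} × {p50, p51} = {(2,p50), (2,p51), (3,p50), (3,p51)}
  {1, 2, 3} × {p50, p51} = {(1,p50), (1,p51), (2,p50), (2,p51), (3,p50), (3,p51)}
These 15 distinct sets form the basis B.
Close under arbitrary unions to get τ_{X×Y}; counting gives |τ_{X×Y}| = 27.


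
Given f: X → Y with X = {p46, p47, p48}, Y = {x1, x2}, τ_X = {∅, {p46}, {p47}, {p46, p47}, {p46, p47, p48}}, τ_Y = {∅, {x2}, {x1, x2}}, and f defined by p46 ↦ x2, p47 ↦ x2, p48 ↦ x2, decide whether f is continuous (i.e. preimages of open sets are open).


f IS continuous.

Compute f^{-1}(U) for each U ∈ τ_Y:
  U = ∅: f^{-1}(U) = ∅ ∈ τ_X ✓.
  U = {x2}: f^{-1}(U) = {p46, p47, p48} ∈ τ_X ✓.
  U = {x1, x2}: f^{-1}(U) = {p46, p47, p48} ∈ τ_X ✓.
Every preimage lies in τ_X, so f IS continuous.


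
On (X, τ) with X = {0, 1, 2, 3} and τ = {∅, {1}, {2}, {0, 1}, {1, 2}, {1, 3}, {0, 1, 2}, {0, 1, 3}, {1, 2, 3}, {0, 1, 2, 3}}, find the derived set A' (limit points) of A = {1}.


A' = {0, 3}

For each x ∈ X, list the open sets U ∈ τ with x ∈ U, then check whether U ∩ (A ∖ {x}) ≠ ∅ for every such U.
  x = 0: opens ∋ x are {0, 1}, {0, 1, 2}, {0, 1, 3}, {0, 1, 2, 3}; each meets A ∖ {0}, so x IS a limit point.
  x = 1: open {1} ∋ x has {1} ∩ (A ∖ {1}) = ∅, so x is NOT a limit point.
  x = 2: open {2} ∋ x has {2} ∩ (A ∖ {2}) = ∅, so x is NOT a limit point.
  x = 3: opens ∋ x are {1, 3}, {0, 1, 3}, {1, 2, 3}, {0, 1, 2, 3}; each meets A ∖ {3}, so x IS a limit point.
Collecting: A' = {0, 3}.


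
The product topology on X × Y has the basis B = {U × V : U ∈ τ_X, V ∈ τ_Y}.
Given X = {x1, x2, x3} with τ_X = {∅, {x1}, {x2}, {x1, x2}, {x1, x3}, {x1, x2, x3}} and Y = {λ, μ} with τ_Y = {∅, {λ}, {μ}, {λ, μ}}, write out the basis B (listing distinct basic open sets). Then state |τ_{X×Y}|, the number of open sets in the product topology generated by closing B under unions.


Basis B = {∅ × ∅, {x1} × {λ}, {x1} × {μ}, {x2} × {λ}, {x2} × {μ}, {x1} × {λ, μ}, {x1, x2} × {λ}, {x1, x3} × {λ}, {x1, x2} × {μ}, {x1, x3} × {μ}, {x2} × {λ, μ}, {x1, x2, x3} × {λ}, {x1, x2, x3} × {μ}, {x1, x2} × {λ, μ}, {x1, x3} × {λ, μ}, {x1, x2, x3} × {λ, μ}}; |τ_{X×Y}| = 36.

Enumerate products U × V with U ∈ τ_X, V ∈ τ_Y (deduplicated):
  ∅ × ∅ = {} (∅)
  {x1} × {λ} = {(x1,λ)}
  {x1} × {μ} = {(x1,μ)}
  {x2} × {λ} = {(x2,λ)}
  {x2} × {μ} = {(x2,μ)}
  {x1} × {λ, μ} = {(x1,λ), (x1,μ)}
  {x1, x2} × {λ} = {(x1,λ), (x2,λ)}
  {x1, x3} × {λ} = {(x1,λ), (x3,λ)}
  {x1, x2} × {μ} = {(x1,μ), (x2,μ)}
  {x1, x3} × {μ} = {(x1,μ), (x3,μ)}
  {x2} × {λ, μ} = {(x2,λ), (x2,μ)}
  {x1, x2, x3} × {λ} = {(x1,λ), (x2,λ), (x3,λ)}
  {x1, x2, x3} × {μ} = {(x1,μ), (x2,μ), (x3,μ)}
  {x1, x2} × {λ, μ} = {(x1,λ), (x1,μ), (x2,λ), (x2,μ)}
  {x1, x3} × {λ, μ} = {(x1,λ), (x1,μ), (x3,λ), (x3,μ)}
  {x1, x2, x3} × {λ, μ} = {(x1,λ), (x1,μ), (x2,λ), (x2,μ), (x3,λ), (x3,μ)}
These 16 distinct sets form the basis B.
Close under arbitrary unions to get τ_{X×Y}; counting gives |τ_{X×Y}| = 36.


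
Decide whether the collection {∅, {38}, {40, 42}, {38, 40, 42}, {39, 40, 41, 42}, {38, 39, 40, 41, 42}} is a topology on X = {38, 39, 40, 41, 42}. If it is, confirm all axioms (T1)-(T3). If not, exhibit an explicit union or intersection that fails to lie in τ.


τ IS a topology on X.

Axiom (T1): ∅ ∈ τ? Yes; X ∈ τ? Yes.
Axiom (T2/T3): check pairwise unions and intersections of members of τ.
All pairwise intersections and unions checked — each lies in τ. Therefore τ satisfies (T1), (T2), (T3): it IS a topology on X.


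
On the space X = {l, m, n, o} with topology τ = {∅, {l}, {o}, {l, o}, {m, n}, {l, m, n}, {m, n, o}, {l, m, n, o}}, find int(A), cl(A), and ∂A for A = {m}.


int(A) = ∅, cl(A) = {m, n}, ∂A = {m, n}.

Closed sets in (X, τ) are complements of opens:
  closed(X, τ) = {∅, {l}, {o}, {l, o}, {m, n}, {l, m, n}, {m, n, o}, {l, m, n, o}}.
int(A) = ⋃ {U ∈ τ : U ⊆ A}. Opens contained in A: ∅.
Taking the union of these: int(A) = ∅.
cl(A) = ⋂ {C closed : A ⊆ C}. Closed sets containing A: {m, n}, {l, m, n}, {m, n, o}, {l, m, n, o}.
Intersecting these: cl(A) = {m, n}.
∂A = cl(A) ∖ int(A) = {m, n} ∖ ∅ = {m, n}.


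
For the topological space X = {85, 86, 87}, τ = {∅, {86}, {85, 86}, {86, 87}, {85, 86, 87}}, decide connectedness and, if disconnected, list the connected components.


(X, τ) is connected.

Find clopen sets (U ∈ τ with X ∖ U ∈ τ):
  U = ∅, X ∖ U = {85, 86, 87} — both open, so U is clopen.
  U = {85, 86, 87}, X ∖ U = ∅ — both open, so U is clopen.
Only trivial clopens (∅ and X) exist, so (X, τ) is connected.
Compute connected components by grouping points that agree on all clopens:
  component: {85, 86, 87}


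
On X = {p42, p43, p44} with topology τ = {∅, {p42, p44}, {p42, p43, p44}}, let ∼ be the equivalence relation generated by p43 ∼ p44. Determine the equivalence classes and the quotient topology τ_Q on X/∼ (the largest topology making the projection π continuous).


X/∼ = {[p42], [p43=p44]}; |τ_Q| = 2.

Equivalence classes: [p42], [p43=p44].
Quotient map π: X → X/∼ sends p42 ↦ [p42], p43 ↦ [p43=p44], p44 ↦ [p43=p44].
For each subset V ⊆ X/∼, compute π^{-1}(V) ⊆ X and check whether π^{-1}(V) ∈ τ. V is open in τ_Q iff π^{-1}(V) ∈ τ.
  V = {}: π^{-1}(V) = ∅ ∈ τ ✓.
  V = {[p42]}: π^{-1}(V) = {p42} ∉ τ ✗.
  V = {[p43=p44]}: π^{-1}(V) = {p43, p44} ∉ τ ✗.
  V = {[p42], [p43=p44]}: π^{-1}(V) = {p42, p43, p44} ∈ τ ✓.
Open sets in the quotient: τ_Q = {{}, {[p42], [p43=p44]}} (2 elements).


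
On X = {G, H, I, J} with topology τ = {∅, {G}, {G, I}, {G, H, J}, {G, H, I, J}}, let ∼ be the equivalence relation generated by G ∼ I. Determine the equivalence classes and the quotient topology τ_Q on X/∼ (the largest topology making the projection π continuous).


X/∼ = {[G=I], [H], [J]}; |τ_Q| = 3.

Equivalence classes: [G=I], [H], [J].
Quotient map π: X → X/∼ sends G ↦ [G=I], H ↦ [H], I ↦ [G=I], J ↦ [J].
For each subset V ⊆ X/∼, compute π^{-1}(V) ⊆ X and check whether π^{-1}(V) ∈ τ. V is open in τ_Q iff π^{-1}(V) ∈ τ.
  V = {}: π^{-1}(V) = ∅ ∈ τ ✓.
  V = {[G=I]}: π^{-1}(V) = {G, I} ∈ τ ✓.
  V = {[H]}: π^{-1}(V) = {H} ∉ τ ✗.
  V = {[G=I], [H]}: π^{-1}(V) = {G, H, I} ∉ τ ✗.
  V = {[J]}: π^{-1}(V) = {J} ∉ τ ✗.
  V = {[G=I], [J]}: π^{-1}(V) = {G, I, J} ∉ τ ✗.
  V = {[H], [J]}: π^{-1}(V) = {H, J} ∉ τ ✗.
  V = {[G=I], [H], [J]}: π^{-1}(V) = {G, H, I, J} ∈ τ ✓.
Open sets in the quotient: τ_Q = {{}, {[G=I]}, {[G=I], [H], [J]}} (3 elements).
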